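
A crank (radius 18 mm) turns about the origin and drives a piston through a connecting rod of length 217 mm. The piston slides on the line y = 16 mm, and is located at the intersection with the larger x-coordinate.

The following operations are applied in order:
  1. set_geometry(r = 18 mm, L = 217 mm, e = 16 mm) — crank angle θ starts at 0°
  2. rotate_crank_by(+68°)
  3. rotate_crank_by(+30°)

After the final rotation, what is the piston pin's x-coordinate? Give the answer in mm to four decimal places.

set_geometry: r = 18 mm, L = 217 mm, e = 16 mm; θ ← 0°
rotate_crank_by(+68°): θ ← 0° +68° = 68°
rotate_crank_by(+30°): θ ← 68° +30° = 98°
crank pin P = (r cos θ, r sin θ) = (-2.505116, 17.824825)
h = r sin θ − e = 17.824825 − 16 = 1.824825
x = r cos θ + √(L² − h²) = -2.505116 + √(47089.0 − 3.3300) = -2.505116 + 216.992327 = 214.487211

214.4872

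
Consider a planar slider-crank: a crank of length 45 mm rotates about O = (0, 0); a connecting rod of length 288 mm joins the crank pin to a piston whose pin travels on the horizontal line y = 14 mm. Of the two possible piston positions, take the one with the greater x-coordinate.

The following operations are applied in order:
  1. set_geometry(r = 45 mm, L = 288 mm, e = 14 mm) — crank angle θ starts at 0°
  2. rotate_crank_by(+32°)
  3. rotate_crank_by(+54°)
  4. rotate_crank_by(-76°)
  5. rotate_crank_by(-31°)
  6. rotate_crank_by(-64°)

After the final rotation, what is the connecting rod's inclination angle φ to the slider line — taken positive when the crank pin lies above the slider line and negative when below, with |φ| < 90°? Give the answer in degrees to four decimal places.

-11.7866

set_geometry: r = 45 mm, L = 288 mm, e = 14 mm; θ ← 0°
rotate_crank_by(+32°): θ ← 0° +32° = 32°
rotate_crank_by(+54°): θ ← 32° +54° = 86°
rotate_crank_by(-76°): θ ← 86° -76° = 10°
rotate_crank_by(-31°): θ ← 10° -31° = -21°
rotate_crank_by(-64°): θ ← -21° -64° = -85°
crank pin P = (r cos θ, r sin θ) = (3.922008, -44.828761)
h = r sin θ − e = -44.828761 − 14 = -58.828761
sin φ = h / L = -58.828761 / 288 = -0.20426653
φ = arcsin(-0.20426653) = -11.786566°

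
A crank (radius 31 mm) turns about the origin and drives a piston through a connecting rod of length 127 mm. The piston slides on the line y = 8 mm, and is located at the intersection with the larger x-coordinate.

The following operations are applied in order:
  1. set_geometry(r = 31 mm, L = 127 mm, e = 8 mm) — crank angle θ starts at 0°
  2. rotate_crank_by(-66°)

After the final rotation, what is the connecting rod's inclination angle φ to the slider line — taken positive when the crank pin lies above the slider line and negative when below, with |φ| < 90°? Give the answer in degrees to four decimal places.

set_geometry: r = 31 mm, L = 127 mm, e = 8 mm; θ ← 0°
rotate_crank_by(-66°): θ ← 0° -66° = -66°
crank pin P = (r cos θ, r sin θ) = (12.608836, -28.319909)
h = r sin θ − e = -28.319909 − 8 = -36.319909
sin φ = h / L = -36.319909 / 127 = -0.28598354
φ = arcsin(-0.28598354) = -16.617648°

-16.6176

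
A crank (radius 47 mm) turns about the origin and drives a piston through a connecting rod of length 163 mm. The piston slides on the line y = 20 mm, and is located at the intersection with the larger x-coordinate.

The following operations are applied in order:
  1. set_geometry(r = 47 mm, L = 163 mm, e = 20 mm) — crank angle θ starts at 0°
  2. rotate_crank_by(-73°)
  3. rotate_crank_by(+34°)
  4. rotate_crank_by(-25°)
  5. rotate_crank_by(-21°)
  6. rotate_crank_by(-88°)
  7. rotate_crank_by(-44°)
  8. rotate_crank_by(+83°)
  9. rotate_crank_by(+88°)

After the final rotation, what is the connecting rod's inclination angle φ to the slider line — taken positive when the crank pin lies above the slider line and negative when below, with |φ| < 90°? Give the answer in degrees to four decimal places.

set_geometry: r = 47 mm, L = 163 mm, e = 20 mm; θ ← 0°
rotate_crank_by(-73°): θ ← 0° -73° = -73°
rotate_crank_by(+34°): θ ← -73° +34° = -39°
rotate_crank_by(-25°): θ ← -39° -25° = -64°
rotate_crank_by(-21°): θ ← -64° -21° = -85°
rotate_crank_by(-88°): θ ← -85° -88° = -173°
rotate_crank_by(-44°): θ ← -173° -44° = -217°
rotate_crank_by(+83°): θ ← -217° +83° = -134°
rotate_crank_by(+88°): θ ← -134° +88° = -46°
crank pin P = (r cos θ, r sin θ) = (32.648943, -33.808971)
h = r sin θ − e = -33.808971 − 20 = -53.808971
sin φ = h / L = -53.808971 / 163 = -0.33011638
φ = arcsin(-0.33011638) = -19.275840°

-19.2758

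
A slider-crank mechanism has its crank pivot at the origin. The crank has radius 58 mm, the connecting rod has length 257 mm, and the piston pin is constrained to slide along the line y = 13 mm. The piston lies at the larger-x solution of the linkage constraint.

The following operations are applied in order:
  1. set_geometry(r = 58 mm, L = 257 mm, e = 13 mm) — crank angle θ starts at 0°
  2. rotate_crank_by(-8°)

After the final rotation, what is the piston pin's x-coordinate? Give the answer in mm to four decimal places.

set_geometry: r = 58 mm, L = 257 mm, e = 13 mm; θ ← 0°
rotate_crank_by(-8°): θ ← 0° -8° = -8°
crank pin P = (r cos θ, r sin θ) = (57.435548, -8.072040)
h = r sin θ − e = -8.072040 − 13 = -21.072040
x = r cos θ + √(L² − h²) = 57.435548 + √(66049.0 − 444.0309) = 57.435548 + 256.134670 = 313.570218

313.5702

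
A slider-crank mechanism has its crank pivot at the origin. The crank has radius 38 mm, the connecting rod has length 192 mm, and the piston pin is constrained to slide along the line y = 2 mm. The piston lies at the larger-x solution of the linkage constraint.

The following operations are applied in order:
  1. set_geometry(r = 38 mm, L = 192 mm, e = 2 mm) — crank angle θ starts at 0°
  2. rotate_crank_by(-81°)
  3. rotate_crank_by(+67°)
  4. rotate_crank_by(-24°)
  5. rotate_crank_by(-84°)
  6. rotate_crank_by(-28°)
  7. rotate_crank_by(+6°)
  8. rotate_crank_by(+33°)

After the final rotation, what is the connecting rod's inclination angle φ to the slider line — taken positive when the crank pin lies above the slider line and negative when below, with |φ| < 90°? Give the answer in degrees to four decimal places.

-11.2557

set_geometry: r = 38 mm, L = 192 mm, e = 2 mm; θ ← 0°
rotate_crank_by(-81°): θ ← 0° -81° = -81°
rotate_crank_by(+67°): θ ← -81° +67° = -14°
rotate_crank_by(-24°): θ ← -14° -24° = -38°
rotate_crank_by(-84°): θ ← -38° -84° = -122°
rotate_crank_by(-28°): θ ← -122° -28° = -150°
rotate_crank_by(+6°): θ ← -150° +6° = -144°
rotate_crank_by(+33°): θ ← -144° +33° = -111°
crank pin P = (r cos θ, r sin θ) = (-13.617982, -35.476056)
h = r sin θ − e = -35.476056 − 2 = -37.476056
sin φ = h / L = -37.476056 / 192 = -0.19518779
φ = arcsin(-0.19518779) = -11.255694°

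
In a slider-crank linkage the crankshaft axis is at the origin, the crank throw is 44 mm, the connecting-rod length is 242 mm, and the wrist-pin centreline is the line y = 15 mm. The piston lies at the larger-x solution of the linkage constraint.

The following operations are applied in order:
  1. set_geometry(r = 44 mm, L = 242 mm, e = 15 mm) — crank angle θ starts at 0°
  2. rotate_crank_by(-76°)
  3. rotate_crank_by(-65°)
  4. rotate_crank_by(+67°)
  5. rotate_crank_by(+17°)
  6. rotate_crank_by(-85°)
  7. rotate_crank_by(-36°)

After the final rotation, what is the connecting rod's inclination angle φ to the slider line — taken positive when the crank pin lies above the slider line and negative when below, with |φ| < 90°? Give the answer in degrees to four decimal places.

set_geometry: r = 44 mm, L = 242 mm, e = 15 mm; θ ← 0°
rotate_crank_by(-76°): θ ← 0° -76° = -76°
rotate_crank_by(-65°): θ ← -76° -65° = -141°
rotate_crank_by(+67°): θ ← -141° +67° = -74°
rotate_crank_by(+17°): θ ← -74° +17° = -57°
rotate_crank_by(-85°): θ ← -57° -85° = -142°
rotate_crank_by(-36°): θ ← -142° -36° = -178°
crank pin P = (r cos θ, r sin θ) = (-43.973196, -1.535578)
h = r sin θ − e = -1.535578 − 15 = -16.535578
sin φ = h / L = -16.535578 / 242 = -0.06832883
φ = arcsin(-0.06832883) = -3.918007°

-3.9180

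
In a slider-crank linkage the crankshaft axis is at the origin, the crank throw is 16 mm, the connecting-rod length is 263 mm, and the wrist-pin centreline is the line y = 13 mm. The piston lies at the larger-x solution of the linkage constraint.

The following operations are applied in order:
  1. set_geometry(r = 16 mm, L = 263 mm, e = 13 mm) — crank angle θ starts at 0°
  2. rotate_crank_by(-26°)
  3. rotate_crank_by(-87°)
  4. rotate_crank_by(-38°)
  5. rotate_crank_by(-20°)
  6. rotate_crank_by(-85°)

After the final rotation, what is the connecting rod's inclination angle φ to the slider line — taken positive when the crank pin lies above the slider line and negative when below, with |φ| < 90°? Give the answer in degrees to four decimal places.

0.5500

set_geometry: r = 16 mm, L = 263 mm, e = 13 mm; θ ← 0°
rotate_crank_by(-26°): θ ← 0° -26° = -26°
rotate_crank_by(-87°): θ ← -26° -87° = -113°
rotate_crank_by(-38°): θ ← -113° -38° = -151°
rotate_crank_by(-20°): θ ← -151° -20° = -171°
rotate_crank_by(-85°): θ ← -171° -85° = -256°
crank pin P = (r cos θ, r sin θ) = (-3.870750, 15.524732)
h = r sin θ − e = 15.524732 − 13 = 2.524732
sin φ = h / L = 2.524732 / 263 = 0.00959974
φ = arcsin(0.00959974) = 0.550033°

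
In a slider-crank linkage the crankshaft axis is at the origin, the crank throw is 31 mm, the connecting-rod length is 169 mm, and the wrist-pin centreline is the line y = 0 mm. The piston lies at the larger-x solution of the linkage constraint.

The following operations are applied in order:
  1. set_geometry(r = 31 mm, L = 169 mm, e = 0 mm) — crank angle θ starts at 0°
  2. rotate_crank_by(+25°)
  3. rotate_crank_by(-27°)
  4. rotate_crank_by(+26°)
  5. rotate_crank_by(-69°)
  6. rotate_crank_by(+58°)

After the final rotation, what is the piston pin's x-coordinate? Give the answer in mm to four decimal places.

199.0615

set_geometry: r = 31 mm, L = 169 mm, e = 0 mm; θ ← 0°
rotate_crank_by(+25°): θ ← 0° +25° = 25°
rotate_crank_by(-27°): θ ← 25° -27° = -2°
rotate_crank_by(+26°): θ ← -2° +26° = 24°
rotate_crank_by(-69°): θ ← 24° -69° = -45°
rotate_crank_by(+58°): θ ← -45° +58° = 13°
crank pin P = (r cos θ, r sin θ) = (30.205472, 6.973483)
h = r sin θ − e = 6.973483 − 0 = 6.973483
x = r cos θ + √(L² − h²) = 30.205472 + √(28561.0 − 48.6295) = 30.205472 + 168.856065 = 199.061537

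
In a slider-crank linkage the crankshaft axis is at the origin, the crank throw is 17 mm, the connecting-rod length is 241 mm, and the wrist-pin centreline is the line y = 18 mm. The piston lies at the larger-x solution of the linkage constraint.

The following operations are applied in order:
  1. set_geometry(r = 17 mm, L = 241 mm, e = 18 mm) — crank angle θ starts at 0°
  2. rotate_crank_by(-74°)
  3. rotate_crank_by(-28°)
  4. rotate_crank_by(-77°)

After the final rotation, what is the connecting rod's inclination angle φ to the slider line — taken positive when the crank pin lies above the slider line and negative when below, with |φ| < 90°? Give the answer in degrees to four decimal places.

-4.3541

set_geometry: r = 17 mm, L = 241 mm, e = 18 mm; θ ← 0°
rotate_crank_by(-74°): θ ← 0° -74° = -74°
rotate_crank_by(-28°): θ ← -74° -28° = -102°
rotate_crank_by(-77°): θ ← -102° -77° = -179°
crank pin P = (r cos θ, r sin θ) = (-16.997411, -0.296691)
h = r sin θ − e = -0.296691 − 18 = -18.296691
sin φ = h / L = -18.296691 / 241 = -0.07591988
φ = arcsin(-0.07591988) = -4.354078°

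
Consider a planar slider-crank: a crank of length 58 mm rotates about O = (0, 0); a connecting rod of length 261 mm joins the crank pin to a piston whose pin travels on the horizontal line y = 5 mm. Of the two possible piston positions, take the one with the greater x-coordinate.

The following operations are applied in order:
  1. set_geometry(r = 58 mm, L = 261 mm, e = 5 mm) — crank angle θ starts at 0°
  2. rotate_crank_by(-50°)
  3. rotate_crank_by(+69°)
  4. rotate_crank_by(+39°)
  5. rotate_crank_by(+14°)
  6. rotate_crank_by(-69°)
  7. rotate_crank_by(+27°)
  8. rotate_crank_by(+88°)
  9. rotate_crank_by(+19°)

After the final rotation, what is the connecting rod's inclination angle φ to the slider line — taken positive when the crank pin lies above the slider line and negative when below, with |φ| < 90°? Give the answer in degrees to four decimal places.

7.6082

set_geometry: r = 58 mm, L = 261 mm, e = 5 mm; θ ← 0°
rotate_crank_by(-50°): θ ← 0° -50° = -50°
rotate_crank_by(+69°): θ ← -50° +69° = 19°
rotate_crank_by(+39°): θ ← 19° +39° = 58°
rotate_crank_by(+14°): θ ← 58° +14° = 72°
rotate_crank_by(-69°): θ ← 72° -69° = 3°
rotate_crank_by(+27°): θ ← 3° +27° = 30°
rotate_crank_by(+88°): θ ← 30° +88° = 118°
rotate_crank_by(+19°): θ ← 118° +19° = 137°
crank pin P = (r cos θ, r sin θ) = (-42.418515, 39.555905)
h = r sin θ − e = 39.555905 − 5 = 34.555905
sin φ = h / L = 34.555905 / 261 = 0.13239810
φ = arcsin(0.13239810) = 7.608192°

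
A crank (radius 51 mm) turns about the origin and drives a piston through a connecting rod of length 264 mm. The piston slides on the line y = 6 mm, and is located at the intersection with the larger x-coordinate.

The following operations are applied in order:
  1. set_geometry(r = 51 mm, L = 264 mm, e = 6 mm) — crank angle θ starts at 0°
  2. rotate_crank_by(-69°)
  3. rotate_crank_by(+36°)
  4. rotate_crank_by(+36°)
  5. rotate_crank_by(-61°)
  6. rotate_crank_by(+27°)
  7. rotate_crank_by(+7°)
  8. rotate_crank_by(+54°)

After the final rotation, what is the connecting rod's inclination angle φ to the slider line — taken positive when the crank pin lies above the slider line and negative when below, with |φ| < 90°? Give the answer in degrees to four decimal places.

4.2359

set_geometry: r = 51 mm, L = 264 mm, e = 6 mm; θ ← 0°
rotate_crank_by(-69°): θ ← 0° -69° = -69°
rotate_crank_by(+36°): θ ← -69° +36° = -33°
rotate_crank_by(+36°): θ ← -33° +36° = 3°
rotate_crank_by(-61°): θ ← 3° -61° = -58°
rotate_crank_by(+27°): θ ← -58° +27° = -31°
rotate_crank_by(+7°): θ ← -31° +7° = -24°
rotate_crank_by(+54°): θ ← -24° +54° = 30°
crank pin P = (r cos θ, r sin θ) = (44.167296, 25.500000)
h = r sin θ − e = 25.500000 − 6 = 19.500000
sin φ = h / L = 19.500000 / 264 = 0.07386364
φ = arcsin(0.07386364) = 4.235932°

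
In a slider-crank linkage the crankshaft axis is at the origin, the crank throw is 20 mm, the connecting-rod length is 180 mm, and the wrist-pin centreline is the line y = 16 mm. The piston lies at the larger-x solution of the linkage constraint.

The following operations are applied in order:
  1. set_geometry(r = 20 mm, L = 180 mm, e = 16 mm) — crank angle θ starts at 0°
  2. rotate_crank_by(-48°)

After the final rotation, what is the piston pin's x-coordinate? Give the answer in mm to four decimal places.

set_geometry: r = 20 mm, L = 180 mm, e = 16 mm; θ ← 0°
rotate_crank_by(-48°): θ ← 0° -48° = -48°
crank pin P = (r cos θ, r sin θ) = (13.382612, -14.862897)
h = r sin θ − e = -14.862897 − 16 = -30.862897
x = r cos θ + √(L² − h²) = 13.382612 + √(32400.0 − 952.5184) = 13.382612 + 177.334378 = 190.716990

190.7170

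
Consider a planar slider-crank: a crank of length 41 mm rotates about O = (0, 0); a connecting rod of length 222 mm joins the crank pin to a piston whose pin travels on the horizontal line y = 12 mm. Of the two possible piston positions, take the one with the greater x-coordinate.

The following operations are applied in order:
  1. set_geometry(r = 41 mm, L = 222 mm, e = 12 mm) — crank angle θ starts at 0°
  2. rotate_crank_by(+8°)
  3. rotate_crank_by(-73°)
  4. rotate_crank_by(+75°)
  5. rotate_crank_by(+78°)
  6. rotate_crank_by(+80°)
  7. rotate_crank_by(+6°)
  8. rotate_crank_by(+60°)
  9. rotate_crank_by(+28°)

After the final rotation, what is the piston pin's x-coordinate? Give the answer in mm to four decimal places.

set_geometry: r = 41 mm, L = 222 mm, e = 12 mm; θ ← 0°
rotate_crank_by(+8°): θ ← 0° +8° = 8°
rotate_crank_by(-73°): θ ← 8° -73° = -65°
rotate_crank_by(+75°): θ ← -65° +75° = 10°
rotate_crank_by(+78°): θ ← 10° +78° = 88°
rotate_crank_by(+80°): θ ← 88° +80° = 168°
rotate_crank_by(+6°): θ ← 168° +6° = 174°
rotate_crank_by(+60°): θ ← 174° +60° = 234°
rotate_crank_by(+28°): θ ← 234° +28° = 262°
crank pin P = (r cos θ, r sin θ) = (-5.706097, -40.600991)
h = r sin θ − e = -40.600991 − 12 = -52.600991
x = r cos θ + √(L² − h²) = -5.706097 + √(49284.0 − 2766.8642) = -5.706097 + 215.678315 = 209.972218

209.9722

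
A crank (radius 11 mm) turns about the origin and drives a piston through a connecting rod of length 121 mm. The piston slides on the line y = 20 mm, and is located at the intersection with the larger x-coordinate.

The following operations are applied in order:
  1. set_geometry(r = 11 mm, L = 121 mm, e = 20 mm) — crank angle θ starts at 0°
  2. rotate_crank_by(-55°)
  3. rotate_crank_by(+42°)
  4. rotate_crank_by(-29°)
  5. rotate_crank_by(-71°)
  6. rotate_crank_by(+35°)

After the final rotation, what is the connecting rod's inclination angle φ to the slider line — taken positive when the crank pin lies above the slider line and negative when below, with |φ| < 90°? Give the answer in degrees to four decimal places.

set_geometry: r = 11 mm, L = 121 mm, e = 20 mm; θ ← 0°
rotate_crank_by(-55°): θ ← 0° -55° = -55°
rotate_crank_by(+42°): θ ← -55° +42° = -13°
rotate_crank_by(-29°): θ ← -13° -29° = -42°
rotate_crank_by(-71°): θ ← -42° -71° = -113°
rotate_crank_by(+35°): θ ← -113° +35° = -78°
crank pin P = (r cos θ, r sin θ) = (2.287029, -10.759624)
h = r sin θ − e = -10.759624 − 20 = -30.759624
sin φ = h / L = -30.759624 / 121 = -0.25421177
φ = arcsin(-0.25421177) = -14.726884°

-14.7269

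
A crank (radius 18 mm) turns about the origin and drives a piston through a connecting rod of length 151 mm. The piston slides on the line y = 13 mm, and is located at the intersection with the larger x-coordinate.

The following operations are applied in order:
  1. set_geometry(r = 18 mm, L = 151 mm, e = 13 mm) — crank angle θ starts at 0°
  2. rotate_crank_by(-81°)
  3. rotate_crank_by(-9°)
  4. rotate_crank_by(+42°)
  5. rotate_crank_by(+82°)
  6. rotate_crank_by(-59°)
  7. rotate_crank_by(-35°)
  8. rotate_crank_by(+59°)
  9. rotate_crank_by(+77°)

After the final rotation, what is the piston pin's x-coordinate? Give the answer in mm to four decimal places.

155.2886

set_geometry: r = 18 mm, L = 151 mm, e = 13 mm; θ ← 0°
rotate_crank_by(-81°): θ ← 0° -81° = -81°
rotate_crank_by(-9°): θ ← -81° -9° = -90°
rotate_crank_by(+42°): θ ← -90° +42° = -48°
rotate_crank_by(+82°): θ ← -48° +82° = 34°
rotate_crank_by(-59°): θ ← 34° -59° = -25°
rotate_crank_by(-35°): θ ← -25° -35° = -60°
rotate_crank_by(+59°): θ ← -60° +59° = -1°
rotate_crank_by(+77°): θ ← -1° +77° = 76°
crank pin P = (r cos θ, r sin θ) = (4.354594, 17.465323)
h = r sin θ − e = 17.465323 − 13 = 4.465323
x = r cos θ + √(L² − h²) = 4.354594 + √(22801.0 − 19.9391) = 4.354594 + 150.933962 = 155.288556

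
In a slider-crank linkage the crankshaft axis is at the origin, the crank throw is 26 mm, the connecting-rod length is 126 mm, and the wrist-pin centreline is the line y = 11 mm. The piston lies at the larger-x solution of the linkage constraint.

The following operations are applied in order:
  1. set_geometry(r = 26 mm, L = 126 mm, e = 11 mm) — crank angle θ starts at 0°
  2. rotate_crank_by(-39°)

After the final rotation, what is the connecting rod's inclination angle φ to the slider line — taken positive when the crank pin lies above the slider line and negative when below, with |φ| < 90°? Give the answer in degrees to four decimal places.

-12.5424

set_geometry: r = 26 mm, L = 126 mm, e = 11 mm; θ ← 0°
rotate_crank_by(-39°): θ ← 0° -39° = -39°
crank pin P = (r cos θ, r sin θ) = (20.205795, -16.362330)
h = r sin θ − e = -16.362330 − 11 = -27.362330
sin φ = h / L = -27.362330 / 126 = -0.21716135
φ = arcsin(-0.21716135) = -12.542360°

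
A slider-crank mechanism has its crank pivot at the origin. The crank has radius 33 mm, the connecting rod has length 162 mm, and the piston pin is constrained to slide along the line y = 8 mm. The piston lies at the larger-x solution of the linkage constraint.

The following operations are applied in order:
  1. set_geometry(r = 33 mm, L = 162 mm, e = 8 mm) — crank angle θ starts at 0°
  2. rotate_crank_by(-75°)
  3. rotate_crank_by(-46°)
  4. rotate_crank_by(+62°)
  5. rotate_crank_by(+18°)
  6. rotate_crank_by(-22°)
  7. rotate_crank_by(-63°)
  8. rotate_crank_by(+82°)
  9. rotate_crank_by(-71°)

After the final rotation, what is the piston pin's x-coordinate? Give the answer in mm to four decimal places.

set_geometry: r = 33 mm, L = 162 mm, e = 8 mm; θ ← 0°
rotate_crank_by(-75°): θ ← 0° -75° = -75°
rotate_crank_by(-46°): θ ← -75° -46° = -121°
rotate_crank_by(+62°): θ ← -121° +62° = -59°
rotate_crank_by(+18°): θ ← -59° +18° = -41°
rotate_crank_by(-22°): θ ← -41° -22° = -63°
rotate_crank_by(-63°): θ ← -63° -63° = -126°
rotate_crank_by(+82°): θ ← -126° +82° = -44°
rotate_crank_by(-71°): θ ← -44° -71° = -115°
crank pin P = (r cos θ, r sin θ) = (-13.946403, -29.908157)
h = r sin θ − e = -29.908157 − 8 = -37.908157
x = r cos θ + √(L² − h²) = -13.946403 + √(26244.0 − 1437.0284) = -13.946403 + 157.502291 = 143.555888

143.5559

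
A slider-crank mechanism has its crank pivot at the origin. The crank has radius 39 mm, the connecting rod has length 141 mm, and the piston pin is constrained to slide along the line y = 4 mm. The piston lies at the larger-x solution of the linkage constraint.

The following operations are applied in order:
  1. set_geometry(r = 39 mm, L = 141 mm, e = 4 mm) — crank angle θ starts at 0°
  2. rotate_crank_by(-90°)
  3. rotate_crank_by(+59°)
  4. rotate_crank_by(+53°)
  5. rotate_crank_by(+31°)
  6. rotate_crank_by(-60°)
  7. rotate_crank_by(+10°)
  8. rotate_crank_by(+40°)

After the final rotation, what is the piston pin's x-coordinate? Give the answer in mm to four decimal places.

set_geometry: r = 39 mm, L = 141 mm, e = 4 mm; θ ← 0°
rotate_crank_by(-90°): θ ← 0° -90° = -90°
rotate_crank_by(+59°): θ ← -90° +59° = -31°
rotate_crank_by(+53°): θ ← -31° +53° = 22°
rotate_crank_by(+31°): θ ← 22° +31° = 53°
rotate_crank_by(-60°): θ ← 53° -60° = -7°
rotate_crank_by(+10°): θ ← -7° +10° = 3°
rotate_crank_by(+40°): θ ← 3° +40° = 43°
crank pin P = (r cos θ, r sin θ) = (28.522794, 26.597936)
h = r sin θ − e = 26.597936 − 4 = 22.597936
x = r cos θ + √(L² − h²) = 28.522794 + √(19881.0 − 510.6667) = 28.522794 + 139.177345 = 167.700139

167.7001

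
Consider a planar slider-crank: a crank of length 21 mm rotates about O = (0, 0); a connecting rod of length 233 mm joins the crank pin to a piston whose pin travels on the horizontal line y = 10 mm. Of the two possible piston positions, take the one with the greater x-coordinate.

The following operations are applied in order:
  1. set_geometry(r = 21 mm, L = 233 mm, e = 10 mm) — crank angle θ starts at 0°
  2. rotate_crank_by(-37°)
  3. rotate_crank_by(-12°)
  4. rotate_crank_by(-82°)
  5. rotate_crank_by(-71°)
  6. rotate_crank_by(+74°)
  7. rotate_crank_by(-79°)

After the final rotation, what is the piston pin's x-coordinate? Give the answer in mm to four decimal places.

set_geometry: r = 21 mm, L = 233 mm, e = 10 mm; θ ← 0°
rotate_crank_by(-37°): θ ← 0° -37° = -37°
rotate_crank_by(-12°): θ ← -37° -12° = -49°
rotate_crank_by(-82°): θ ← -49° -82° = -131°
rotate_crank_by(-71°): θ ← -131° -71° = -202°
rotate_crank_by(+74°): θ ← -202° +74° = -128°
rotate_crank_by(-79°): θ ← -128° -79° = -207°
crank pin P = (r cos θ, r sin θ) = (-18.711137, 9.533800)
h = r sin θ − e = 9.533800 − 10 = -0.466200
x = r cos θ + √(L² − h²) = -18.711137 + √(54289.0 − 0.2173) = -18.711137 + 232.999534 = 214.288397

214.2884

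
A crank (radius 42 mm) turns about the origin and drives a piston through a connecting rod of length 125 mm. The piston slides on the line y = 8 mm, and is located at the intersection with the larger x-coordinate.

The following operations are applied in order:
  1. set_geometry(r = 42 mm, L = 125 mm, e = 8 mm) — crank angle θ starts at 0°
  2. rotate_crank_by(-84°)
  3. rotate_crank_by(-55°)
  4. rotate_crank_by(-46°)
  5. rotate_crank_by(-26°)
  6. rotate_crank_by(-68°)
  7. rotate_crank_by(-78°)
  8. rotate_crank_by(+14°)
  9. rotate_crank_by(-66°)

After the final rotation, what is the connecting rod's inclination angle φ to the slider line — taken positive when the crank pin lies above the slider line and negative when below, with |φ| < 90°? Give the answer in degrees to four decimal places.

-18.5168

set_geometry: r = 42 mm, L = 125 mm, e = 8 mm; θ ← 0°
rotate_crank_by(-84°): θ ← 0° -84° = -84°
rotate_crank_by(-55°): θ ← -84° -55° = -139°
rotate_crank_by(-46°): θ ← -139° -46° = -185°
rotate_crank_by(-26°): θ ← -185° -26° = -211°
rotate_crank_by(-68°): θ ← -211° -68° = -279°
rotate_crank_by(-78°): θ ← -279° -78° = -357°
rotate_crank_by(+14°): θ ← -357° +14° = -343°
rotate_crank_by(-66°): θ ← -343° -66° = -409°
crank pin P = (r cos θ, r sin θ) = (27.554479, -31.697802)
h = r sin θ − e = -31.697802 − 8 = -39.697802
sin φ = h / L = -39.697802 / 125 = -0.31758242
φ = arcsin(-0.31758242) = -18.516783°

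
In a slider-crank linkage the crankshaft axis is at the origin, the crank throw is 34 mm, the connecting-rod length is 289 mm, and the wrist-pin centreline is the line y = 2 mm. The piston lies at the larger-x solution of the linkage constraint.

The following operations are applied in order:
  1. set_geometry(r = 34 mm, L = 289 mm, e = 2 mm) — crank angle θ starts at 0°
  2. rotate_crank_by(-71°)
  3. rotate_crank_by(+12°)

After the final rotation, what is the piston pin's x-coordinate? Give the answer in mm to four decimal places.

304.8283

set_geometry: r = 34 mm, L = 289 mm, e = 2 mm; θ ← 0°
rotate_crank_by(-71°): θ ← 0° -71° = -71°
rotate_crank_by(+12°): θ ← -71° +12° = -59°
crank pin P = (r cos θ, r sin θ) = (17.511295, -29.143688)
h = r sin θ − e = -29.143688 − 2 = -31.143688
x = r cos θ + √(L² − h²) = 17.511295 + √(83521.0 − 969.9293) = 17.511295 + 287.317021 = 304.828316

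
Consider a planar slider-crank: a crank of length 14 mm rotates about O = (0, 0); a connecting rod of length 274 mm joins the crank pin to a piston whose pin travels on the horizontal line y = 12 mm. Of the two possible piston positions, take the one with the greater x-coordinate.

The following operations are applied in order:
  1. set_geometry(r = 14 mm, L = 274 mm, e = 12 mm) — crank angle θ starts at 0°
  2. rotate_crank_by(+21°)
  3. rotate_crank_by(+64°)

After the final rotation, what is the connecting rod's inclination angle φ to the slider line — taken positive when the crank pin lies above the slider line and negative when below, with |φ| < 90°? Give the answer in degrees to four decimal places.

0.4071

set_geometry: r = 14 mm, L = 274 mm, e = 12 mm; θ ← 0°
rotate_crank_by(+21°): θ ← 0° +21° = 21°
rotate_crank_by(+64°): θ ← 21° +64° = 85°
crank pin P = (r cos θ, r sin θ) = (1.220180, 13.946726)
h = r sin θ − e = 13.946726 − 12 = 1.946726
sin φ = h / L = 1.946726 / 274 = 0.00710484
φ = arcsin(0.00710484) = 0.407081°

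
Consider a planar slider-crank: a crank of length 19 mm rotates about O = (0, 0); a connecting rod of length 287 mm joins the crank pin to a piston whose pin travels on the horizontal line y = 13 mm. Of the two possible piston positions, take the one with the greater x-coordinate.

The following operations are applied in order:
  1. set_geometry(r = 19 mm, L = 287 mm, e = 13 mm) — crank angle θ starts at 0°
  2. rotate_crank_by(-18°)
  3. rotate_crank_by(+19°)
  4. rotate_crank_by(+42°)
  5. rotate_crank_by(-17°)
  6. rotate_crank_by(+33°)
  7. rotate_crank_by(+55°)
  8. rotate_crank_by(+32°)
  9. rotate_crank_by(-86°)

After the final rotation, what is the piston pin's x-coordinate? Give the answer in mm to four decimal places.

296.4792

set_geometry: r = 19 mm, L = 287 mm, e = 13 mm; θ ← 0°
rotate_crank_by(-18°): θ ← 0° -18° = -18°
rotate_crank_by(+19°): θ ← -18° +19° = 1°
rotate_crank_by(+42°): θ ← 1° +42° = 43°
rotate_crank_by(-17°): θ ← 43° -17° = 26°
rotate_crank_by(+33°): θ ← 26° +33° = 59°
rotate_crank_by(+55°): θ ← 59° +55° = 114°
rotate_crank_by(+32°): θ ← 114° +32° = 146°
rotate_crank_by(-86°): θ ← 146° -86° = 60°
crank pin P = (r cos θ, r sin θ) = (9.500000, 16.454483)
h = r sin θ − e = 16.454483 − 13 = 3.454483
x = r cos θ + √(L² − h²) = 9.500000 + √(82369.0 − 11.9335) = 9.500000 + 286.979209 = 296.479209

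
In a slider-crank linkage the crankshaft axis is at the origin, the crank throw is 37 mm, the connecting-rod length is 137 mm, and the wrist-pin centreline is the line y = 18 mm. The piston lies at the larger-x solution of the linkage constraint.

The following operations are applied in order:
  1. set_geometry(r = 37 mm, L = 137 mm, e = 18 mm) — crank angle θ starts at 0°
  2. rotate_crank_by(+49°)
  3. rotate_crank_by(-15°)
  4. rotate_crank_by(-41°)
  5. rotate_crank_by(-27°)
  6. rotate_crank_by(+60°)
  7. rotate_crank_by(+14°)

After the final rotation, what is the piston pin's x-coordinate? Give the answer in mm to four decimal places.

set_geometry: r = 37 mm, L = 137 mm, e = 18 mm; θ ← 0°
rotate_crank_by(+49°): θ ← 0° +49° = 49°
rotate_crank_by(-15°): θ ← 49° -15° = 34°
rotate_crank_by(-41°): θ ← 34° -41° = -7°
rotate_crank_by(-27°): θ ← -7° -27° = -34°
rotate_crank_by(+60°): θ ← -34° +60° = 26°
rotate_crank_by(+14°): θ ← 26° +14° = 40°
crank pin P = (r cos θ, r sin θ) = (28.343644, 23.783142)
h = r sin θ − e = 23.783142 − 18 = 5.783142
x = r cos θ + √(L² − h²) = 28.343644 + √(18769.0 − 33.4447) = 28.343644 + 136.877885 = 165.221529

165.2215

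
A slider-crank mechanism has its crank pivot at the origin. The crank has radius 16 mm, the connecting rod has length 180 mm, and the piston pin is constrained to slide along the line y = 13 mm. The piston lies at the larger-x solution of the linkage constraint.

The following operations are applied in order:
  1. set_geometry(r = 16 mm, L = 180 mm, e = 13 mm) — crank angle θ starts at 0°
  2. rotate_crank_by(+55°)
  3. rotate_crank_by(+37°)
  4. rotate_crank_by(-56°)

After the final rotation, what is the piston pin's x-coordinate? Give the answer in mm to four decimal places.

set_geometry: r = 16 mm, L = 180 mm, e = 13 mm; θ ← 0°
rotate_crank_by(+55°): θ ← 0° +55° = 55°
rotate_crank_by(+37°): θ ← 55° +37° = 92°
rotate_crank_by(-56°): θ ← 92° -56° = 36°
crank pin P = (r cos θ, r sin θ) = (12.944272, 9.404564)
h = r sin θ − e = 9.404564 − 13 = -3.595436
x = r cos θ + √(L² − h²) = 12.944272 + √(32400.0 − 12.9272) = 12.944272 + 179.964088 = 192.908360

192.9084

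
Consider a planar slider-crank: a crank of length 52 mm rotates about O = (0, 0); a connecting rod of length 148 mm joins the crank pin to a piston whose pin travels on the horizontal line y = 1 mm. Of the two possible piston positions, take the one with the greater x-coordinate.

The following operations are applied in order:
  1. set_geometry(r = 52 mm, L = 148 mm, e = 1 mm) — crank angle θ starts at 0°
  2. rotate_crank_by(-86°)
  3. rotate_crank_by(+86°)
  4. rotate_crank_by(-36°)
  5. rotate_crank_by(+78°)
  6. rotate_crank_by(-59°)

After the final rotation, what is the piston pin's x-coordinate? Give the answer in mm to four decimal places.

196.8382

set_geometry: r = 52 mm, L = 148 mm, e = 1 mm; θ ← 0°
rotate_crank_by(-86°): θ ← 0° -86° = -86°
rotate_crank_by(+86°): θ ← -86° +86° = 0°
rotate_crank_by(-36°): θ ← 0° -36° = -36°
rotate_crank_by(+78°): θ ← -36° +78° = 42°
rotate_crank_by(-59°): θ ← 42° -59° = -17°
crank pin P = (r cos θ, r sin θ) = (49.727847, -15.203329)
h = r sin θ − e = -15.203329 − 1 = -16.203329
x = r cos θ + √(L² − h²) = 49.727847 + √(21904.0 − 262.5479) = 49.727847 + 147.110340 = 196.838187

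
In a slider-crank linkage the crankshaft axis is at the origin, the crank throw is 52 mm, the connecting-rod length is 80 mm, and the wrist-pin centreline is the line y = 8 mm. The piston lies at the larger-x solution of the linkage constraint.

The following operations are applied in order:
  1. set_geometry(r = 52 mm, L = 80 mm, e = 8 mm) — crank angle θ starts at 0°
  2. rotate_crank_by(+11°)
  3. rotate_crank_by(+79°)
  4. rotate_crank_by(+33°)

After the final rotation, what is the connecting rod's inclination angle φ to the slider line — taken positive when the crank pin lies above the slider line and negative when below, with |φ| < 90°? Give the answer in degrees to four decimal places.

26.4320

set_geometry: r = 52 mm, L = 80 mm, e = 8 mm; θ ← 0°
rotate_crank_by(+11°): θ ← 0° +11° = 11°
rotate_crank_by(+79°): θ ← 11° +79° = 90°
rotate_crank_by(+33°): θ ← 90° +33° = 123°
crank pin P = (r cos θ, r sin θ) = (-28.321230, 43.610870)
h = r sin θ − e = 43.610870 − 8 = 35.610870
sin φ = h / L = 35.610870 / 80 = 0.44513587
φ = arcsin(0.44513587) = 26.432032°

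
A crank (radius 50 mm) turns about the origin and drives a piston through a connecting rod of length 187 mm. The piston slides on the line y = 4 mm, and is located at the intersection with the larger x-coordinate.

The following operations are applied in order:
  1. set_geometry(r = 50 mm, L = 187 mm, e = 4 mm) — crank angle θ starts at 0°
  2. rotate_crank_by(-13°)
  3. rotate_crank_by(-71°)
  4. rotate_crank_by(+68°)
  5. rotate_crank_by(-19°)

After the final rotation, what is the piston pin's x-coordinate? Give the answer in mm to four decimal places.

225.0801

set_geometry: r = 50 mm, L = 187 mm, e = 4 mm; θ ← 0°
rotate_crank_by(-13°): θ ← 0° -13° = -13°
rotate_crank_by(-71°): θ ← -13° -71° = -84°
rotate_crank_by(+68°): θ ← -84° +68° = -16°
rotate_crank_by(-19°): θ ← -16° -19° = -35°
crank pin P = (r cos θ, r sin θ) = (40.957602, -28.678822)
h = r sin θ − e = -28.678822 − 4 = -32.678822
x = r cos θ + √(L² − h²) = 40.957602 + √(34969.0 − 1067.9054) = 40.957602 + 184.122499 = 225.080101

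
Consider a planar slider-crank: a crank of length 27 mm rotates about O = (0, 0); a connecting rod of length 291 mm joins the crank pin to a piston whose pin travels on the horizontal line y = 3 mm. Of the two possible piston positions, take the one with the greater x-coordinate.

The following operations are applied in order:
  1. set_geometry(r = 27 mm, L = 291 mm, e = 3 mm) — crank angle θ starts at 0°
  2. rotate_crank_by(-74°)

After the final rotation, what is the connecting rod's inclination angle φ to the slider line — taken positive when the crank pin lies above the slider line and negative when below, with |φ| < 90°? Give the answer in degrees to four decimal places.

set_geometry: r = 27 mm, L = 291 mm, e = 3 mm; θ ← 0°
rotate_crank_by(-74°): θ ← 0° -74° = -74°
crank pin P = (r cos θ, r sin θ) = (7.442209, -25.954066)
h = r sin θ − e = -25.954066 − 3 = -28.954066
sin φ = h / L = -28.954066 / 291 = -0.09949851
φ = arcsin(-0.09949851) = -5.710293°

-5.7103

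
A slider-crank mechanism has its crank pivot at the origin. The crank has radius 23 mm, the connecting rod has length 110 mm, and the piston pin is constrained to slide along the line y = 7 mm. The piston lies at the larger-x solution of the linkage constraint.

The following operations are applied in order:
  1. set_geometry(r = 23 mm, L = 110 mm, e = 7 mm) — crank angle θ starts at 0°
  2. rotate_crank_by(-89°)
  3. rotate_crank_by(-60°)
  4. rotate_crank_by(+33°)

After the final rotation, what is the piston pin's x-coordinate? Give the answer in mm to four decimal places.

96.3799

set_geometry: r = 23 mm, L = 110 mm, e = 7 mm; θ ← 0°
rotate_crank_by(-89°): θ ← 0° -89° = -89°
rotate_crank_by(-60°): θ ← -89° -60° = -149°
rotate_crank_by(+33°): θ ← -149° +33° = -116°
crank pin P = (r cos θ, r sin θ) = (-10.082536, -20.672263)
h = r sin θ − e = -20.672263 − 7 = -27.672263
x = r cos θ + √(L² − h²) = -10.082536 + √(12100.0 − 765.7541) = -10.082536 + 106.462415 = 96.379879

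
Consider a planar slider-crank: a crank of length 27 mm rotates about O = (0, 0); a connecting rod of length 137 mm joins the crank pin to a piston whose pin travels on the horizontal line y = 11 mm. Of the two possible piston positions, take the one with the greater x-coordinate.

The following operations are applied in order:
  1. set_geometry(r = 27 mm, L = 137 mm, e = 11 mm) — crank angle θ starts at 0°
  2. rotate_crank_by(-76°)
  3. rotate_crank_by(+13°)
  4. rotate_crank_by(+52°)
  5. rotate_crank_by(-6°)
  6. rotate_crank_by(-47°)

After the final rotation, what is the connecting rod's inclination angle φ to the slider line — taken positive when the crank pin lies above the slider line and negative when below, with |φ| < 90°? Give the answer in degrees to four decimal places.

set_geometry: r = 27 mm, L = 137 mm, e = 11 mm; θ ← 0°
rotate_crank_by(-76°): θ ← 0° -76° = -76°
rotate_crank_by(+13°): θ ← -76° +13° = -63°
rotate_crank_by(+52°): θ ← -63° +52° = -11°
rotate_crank_by(-6°): θ ← -11° -6° = -17°
rotate_crank_by(-47°): θ ← -17° -47° = -64°
crank pin P = (r cos θ, r sin θ) = (11.836021, -24.267439)
h = r sin θ − e = -24.267439 − 11 = -35.267439
sin φ = h / L = -35.267439 / 137 = -0.25742656
φ = arcsin(-0.25742656) = -14.917418°

-14.9174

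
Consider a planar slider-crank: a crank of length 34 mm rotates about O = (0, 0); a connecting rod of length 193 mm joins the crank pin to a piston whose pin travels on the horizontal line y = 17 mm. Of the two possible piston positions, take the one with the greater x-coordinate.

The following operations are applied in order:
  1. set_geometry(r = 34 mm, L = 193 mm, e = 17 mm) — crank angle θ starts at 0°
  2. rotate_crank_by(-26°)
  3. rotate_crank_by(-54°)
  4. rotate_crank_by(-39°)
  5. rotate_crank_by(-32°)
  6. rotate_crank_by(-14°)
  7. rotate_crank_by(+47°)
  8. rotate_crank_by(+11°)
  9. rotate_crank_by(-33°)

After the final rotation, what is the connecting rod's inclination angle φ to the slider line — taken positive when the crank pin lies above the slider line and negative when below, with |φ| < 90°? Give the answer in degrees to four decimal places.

set_geometry: r = 34 mm, L = 193 mm, e = 17 mm; θ ← 0°
rotate_crank_by(-26°): θ ← 0° -26° = -26°
rotate_crank_by(-54°): θ ← -26° -54° = -80°
rotate_crank_by(-39°): θ ← -80° -39° = -119°
rotate_crank_by(-32°): θ ← -119° -32° = -151°
rotate_crank_by(-14°): θ ← -151° -14° = -165°
rotate_crank_by(+47°): θ ← -165° +47° = -118°
rotate_crank_by(+11°): θ ← -118° +11° = -107°
rotate_crank_by(-33°): θ ← -107° -33° = -140°
crank pin P = (r cos θ, r sin θ) = (-26.045511, -21.854779)
h = r sin θ − e = -21.854779 − 17 = -38.854779
sin φ = h / L = -38.854779 / 193 = -0.20132010
φ = arcsin(-0.20132010) = -11.614165°

-11.6142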